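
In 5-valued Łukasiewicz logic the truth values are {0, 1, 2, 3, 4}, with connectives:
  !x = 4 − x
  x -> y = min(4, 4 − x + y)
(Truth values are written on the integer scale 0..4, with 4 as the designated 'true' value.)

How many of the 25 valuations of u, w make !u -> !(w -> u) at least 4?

9

value 4: 9 assignments (counts)
value 3: 7 assignments
value 2: 5 assignments
value 1: 3 assignments
value 0: 1 assignment
So 9 of the 25 assignments meet the threshold.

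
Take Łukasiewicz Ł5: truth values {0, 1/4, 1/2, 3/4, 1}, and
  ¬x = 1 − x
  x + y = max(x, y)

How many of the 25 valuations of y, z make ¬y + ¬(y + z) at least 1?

5

value 1: 5 assignments (counts)
value 3/4: 5 assignments
value 1/2: 5 assignments
value 1/4: 5 assignments
value 0: 5 assignments
So 5 of the 25 assignments meet the threshold.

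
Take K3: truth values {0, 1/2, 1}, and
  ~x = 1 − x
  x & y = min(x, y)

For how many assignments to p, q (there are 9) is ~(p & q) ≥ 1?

p = 0, q = 0 ↦ 1  ≥
p = 0, q = 1/2 ↦ 1  ≥
p = 0, q = 1 ↦ 1  ≥
p = 1/2, q = 0 ↦ 1  ≥
p = 1/2, q = 1/2 ↦ 1/2  <
p = 1/2, q = 1 ↦ 1/2  <
p = 1, q = 0 ↦ 1  ≥
p = 1, q = 1/2 ↦ 1/2  <
p = 1, q = 1 ↦ 0  <
So 5 of the 9 assignments meet the threshold.

5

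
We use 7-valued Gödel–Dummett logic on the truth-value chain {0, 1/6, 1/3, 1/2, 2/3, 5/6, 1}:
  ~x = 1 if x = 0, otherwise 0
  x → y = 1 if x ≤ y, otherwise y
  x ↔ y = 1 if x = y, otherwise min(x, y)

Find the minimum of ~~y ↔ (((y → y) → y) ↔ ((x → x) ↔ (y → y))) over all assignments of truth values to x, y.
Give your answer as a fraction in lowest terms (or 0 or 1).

1/6

Take x = 0, y = 1/6:
~y = ~1/6 = 0
~~y = ~0 = 1
y → y = 1/6 → 1/6 = 1
(y → y) → y = 1 → 1/6 = 1/6
x → x = 0 → 0 = 1
y → y = 1/6 → 1/6 = 1
(x → x) ↔ (y → y) = 1 ↔ 1 = 1
((y → y) → y) ↔ ((x → x) ↔ (y → y)) = 1/6 ↔ 1 = 1/6
~~y ↔ (((y → y) → y) ↔ ((x → x) ↔ (y → y))) = 1 ↔ 1/6 = 1/6
No assignment yields a value below 1/6, so this is the minimum.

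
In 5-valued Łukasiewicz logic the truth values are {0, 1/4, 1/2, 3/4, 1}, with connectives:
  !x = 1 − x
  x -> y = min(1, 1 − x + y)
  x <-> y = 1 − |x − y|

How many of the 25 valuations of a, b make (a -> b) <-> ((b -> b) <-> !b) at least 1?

value 1: 3 assignments (counts)
value 3/4: 5 assignments
value 1/2: 6 assignments
value 1/4: 5 assignments
value 0: 6 assignments
So 3 of the 25 assignments meet the threshold.

3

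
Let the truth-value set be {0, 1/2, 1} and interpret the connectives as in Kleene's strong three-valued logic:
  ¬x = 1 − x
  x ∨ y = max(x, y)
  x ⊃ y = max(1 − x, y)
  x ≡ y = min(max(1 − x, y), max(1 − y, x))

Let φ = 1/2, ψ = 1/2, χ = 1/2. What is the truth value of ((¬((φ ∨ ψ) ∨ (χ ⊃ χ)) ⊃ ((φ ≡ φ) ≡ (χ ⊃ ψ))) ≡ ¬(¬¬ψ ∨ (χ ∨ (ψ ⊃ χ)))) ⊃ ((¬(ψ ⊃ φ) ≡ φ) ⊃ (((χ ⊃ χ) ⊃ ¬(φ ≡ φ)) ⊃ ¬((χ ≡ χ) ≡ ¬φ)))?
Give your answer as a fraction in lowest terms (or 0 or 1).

φ ∨ ψ = 1/2 ∨ 1/2 = 1/2
χ ⊃ χ = 1/2 ⊃ 1/2 = 1/2
(φ ∨ ψ) ∨ (χ ⊃ χ) = 1/2 ∨ 1/2 = 1/2
¬((φ ∨ ψ) ∨ (χ ⊃ χ)) = ¬1/2 = 1/2
φ ≡ φ = 1/2 ≡ 1/2 = 1/2
χ ⊃ ψ = 1/2 ⊃ 1/2 = 1/2
(φ ≡ φ) ≡ (χ ⊃ ψ) = 1/2 ≡ 1/2 = 1/2
¬((φ ∨ ψ) ∨ (χ ⊃ χ)) ⊃ ((φ ≡ φ) ≡ (χ ⊃ ψ)) = 1/2 ⊃ 1/2 = 1/2
¬ψ = ¬1/2 = 1/2
¬¬ψ = ¬1/2 = 1/2
ψ ⊃ χ = 1/2 ⊃ 1/2 = 1/2
χ ∨ (ψ ⊃ χ) = 1/2 ∨ 1/2 = 1/2
¬¬ψ ∨ (χ ∨ (ψ ⊃ χ)) = 1/2 ∨ 1/2 = 1/2
¬(¬¬ψ ∨ (χ ∨ (ψ ⊃ χ))) = ¬1/2 = 1/2
(¬((φ ∨ ψ) ∨ (χ ⊃ χ)) ⊃ ((φ ≡ φ) ≡ (χ ⊃ ψ))) ≡ ¬(¬¬ψ ∨ (χ ∨ (ψ ⊃ χ))) = 1/2 ≡ 1/2 = 1/2
ψ ⊃ φ = 1/2 ⊃ 1/2 = 1/2
¬(ψ ⊃ φ) = ¬1/2 = 1/2
¬(ψ ⊃ φ) ≡ φ = 1/2 ≡ 1/2 = 1/2
χ ⊃ χ = 1/2 ⊃ 1/2 = 1/2
φ ≡ φ = 1/2 ≡ 1/2 = 1/2
¬(φ ≡ φ) = ¬1/2 = 1/2
(χ ⊃ χ) ⊃ ¬(φ ≡ φ) = 1/2 ⊃ 1/2 = 1/2
χ ≡ χ = 1/2 ≡ 1/2 = 1/2
¬φ = ¬1/2 = 1/2
(χ ≡ χ) ≡ ¬φ = 1/2 ≡ 1/2 = 1/2
¬((χ ≡ χ) ≡ ¬φ) = ¬1/2 = 1/2
((χ ⊃ χ) ⊃ ¬(φ ≡ φ)) ⊃ ¬((χ ≡ χ) ≡ ¬φ) = 1/2 ⊃ 1/2 = 1/2
(¬(ψ ⊃ φ) ≡ φ) ⊃ (((χ ⊃ χ) ⊃ ¬(φ ≡ φ)) ⊃ ¬((χ ≡ χ) ≡ ¬φ)) = 1/2 ⊃ 1/2 = 1/2
((¬((φ ∨ ψ) ∨ (χ ⊃ χ)) ⊃ ((φ ≡ φ) ≡ (χ ⊃ ψ))) ≡ ¬(¬¬ψ ∨ (χ ∨ (ψ ⊃ χ)))) ⊃ ((¬(ψ ⊃ φ) ≡ φ) ⊃ (((χ ⊃ χ) ⊃ ¬(φ ≡ φ)) ⊃ ¬((χ ≡ χ) ≡ ¬φ))) = 1/2 ⊃ 1/2 = 1/2

1/2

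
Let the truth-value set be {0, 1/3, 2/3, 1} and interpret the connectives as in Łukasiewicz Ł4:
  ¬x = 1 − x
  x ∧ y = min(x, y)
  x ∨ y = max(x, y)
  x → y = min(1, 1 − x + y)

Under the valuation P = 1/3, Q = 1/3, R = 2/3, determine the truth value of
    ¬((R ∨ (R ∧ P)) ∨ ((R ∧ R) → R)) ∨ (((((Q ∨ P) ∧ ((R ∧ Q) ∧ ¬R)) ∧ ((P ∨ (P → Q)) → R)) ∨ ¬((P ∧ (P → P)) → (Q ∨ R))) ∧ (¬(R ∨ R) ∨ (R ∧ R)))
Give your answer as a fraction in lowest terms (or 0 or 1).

R ∧ P = 2/3 ∧ 1/3 = 1/3
R ∨ (R ∧ P) = 2/3 ∨ 1/3 = 2/3
R ∧ R = 2/3 ∧ 2/3 = 2/3
(R ∧ R) → R = 2/3 → 2/3 = 1
(R ∨ (R ∧ P)) ∨ ((R ∧ R) → R) = 2/3 ∨ 1 = 1
¬((R ∨ (R ∧ P)) ∨ ((R ∧ R) → R)) = ¬1 = 0
Q ∨ P = 1/3 ∨ 1/3 = 1/3
R ∧ Q = 2/3 ∧ 1/3 = 1/3
¬R = ¬2/3 = 1/3
(R ∧ Q) ∧ ¬R = 1/3 ∧ 1/3 = 1/3
(Q ∨ P) ∧ ((R ∧ Q) ∧ ¬R) = 1/3 ∧ 1/3 = 1/3
P → Q = 1/3 → 1/3 = 1
P ∨ (P → Q) = 1/3 ∨ 1 = 1
(P ∨ (P → Q)) → R = 1 → 2/3 = 2/3
((Q ∨ P) ∧ ((R ∧ Q) ∧ ¬R)) ∧ ((P ∨ (P → Q)) → R) = 1/3 ∧ 2/3 = 1/3
P → P = 1/3 → 1/3 = 1
P ∧ (P → P) = 1/3 ∧ 1 = 1/3
Q ∨ R = 1/3 ∨ 2/3 = 2/3
(P ∧ (P → P)) → (Q ∨ R) = 1/3 → 2/3 = 1
¬((P ∧ (P → P)) → (Q ∨ R)) = ¬1 = 0
(((Q ∨ P) ∧ ((R ∧ Q) ∧ ¬R)) ∧ ((P ∨ (P → Q)) → R)) ∨ ¬((P ∧ (P → P)) → (Q ∨ R)) = 1/3 ∨ 0 = 1/3
R ∨ R = 2/3 ∨ 2/3 = 2/3
¬(R ∨ R) = ¬2/3 = 1/3
R ∧ R = 2/3 ∧ 2/3 = 2/3
¬(R ∨ R) ∨ (R ∧ R) = 1/3 ∨ 2/3 = 2/3
((((Q ∨ P) ∧ ((R ∧ Q) ∧ ¬R)) ∧ ((P ∨ (P → Q)) → R)) ∨ ¬((P ∧ (P → P)) → (Q ∨ R))) ∧ (¬(R ∨ R) ∨ (R ∧ R)) = 1/3 ∧ 2/3 = 1/3
¬((R ∨ (R ∧ P)) ∨ ((R ∧ R) → R)) ∨ (((((Q ∨ P) ∧ ((R ∧ Q) ∧ ¬R)) ∧ ((P ∨ (P → Q)) → R)) ∨ ¬((P ∧ (P → P)) → (Q ∨ R))) ∧ (¬(R ∨ R) ∨ (R ∧ R))) = 0 ∨ 1/3 = 1/3

1/3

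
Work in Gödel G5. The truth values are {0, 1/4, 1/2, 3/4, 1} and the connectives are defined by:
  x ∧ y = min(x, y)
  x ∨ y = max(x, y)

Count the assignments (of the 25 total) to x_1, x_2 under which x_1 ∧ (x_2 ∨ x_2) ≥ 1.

1

value 1: 1 assignment (counts)
value 3/4: 3 assignments
value 1/2: 5 assignments
value 1/4: 7 assignments
value 0: 9 assignments
So 1 of the 25 assignments meets the threshold.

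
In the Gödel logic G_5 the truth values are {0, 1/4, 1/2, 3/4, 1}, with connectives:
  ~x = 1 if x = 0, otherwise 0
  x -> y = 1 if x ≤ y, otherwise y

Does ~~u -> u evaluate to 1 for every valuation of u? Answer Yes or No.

Counterexample: take u = 1/4.
~u = ~1/4 = 0
~~u = ~0 = 1
~~u -> u = 1 -> 1/4 = 1/4
This gives 1/4 ≠ 1.

No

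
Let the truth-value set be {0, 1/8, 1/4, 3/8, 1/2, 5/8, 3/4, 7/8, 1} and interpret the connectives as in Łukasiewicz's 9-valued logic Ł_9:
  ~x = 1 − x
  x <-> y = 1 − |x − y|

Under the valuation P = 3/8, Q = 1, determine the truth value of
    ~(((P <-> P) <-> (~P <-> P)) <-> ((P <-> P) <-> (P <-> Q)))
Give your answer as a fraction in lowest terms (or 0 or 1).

P <-> P = 3/8 <-> 3/8 = 1
~P = ~3/8 = 5/8
~P <-> P = 5/8 <-> 3/8 = 3/4
(P <-> P) <-> (~P <-> P) = 1 <-> 3/4 = 3/4
P <-> P = 3/8 <-> 3/8 = 1
P <-> Q = 3/8 <-> 1 = 3/8
(P <-> P) <-> (P <-> Q) = 1 <-> 3/8 = 3/8
((P <-> P) <-> (~P <-> P)) <-> ((P <-> P) <-> (P <-> Q)) = 3/4 <-> 3/8 = 5/8
~(((P <-> P) <-> (~P <-> P)) <-> ((P <-> P) <-> (P <-> Q))) = ~5/8 = 3/8

3/8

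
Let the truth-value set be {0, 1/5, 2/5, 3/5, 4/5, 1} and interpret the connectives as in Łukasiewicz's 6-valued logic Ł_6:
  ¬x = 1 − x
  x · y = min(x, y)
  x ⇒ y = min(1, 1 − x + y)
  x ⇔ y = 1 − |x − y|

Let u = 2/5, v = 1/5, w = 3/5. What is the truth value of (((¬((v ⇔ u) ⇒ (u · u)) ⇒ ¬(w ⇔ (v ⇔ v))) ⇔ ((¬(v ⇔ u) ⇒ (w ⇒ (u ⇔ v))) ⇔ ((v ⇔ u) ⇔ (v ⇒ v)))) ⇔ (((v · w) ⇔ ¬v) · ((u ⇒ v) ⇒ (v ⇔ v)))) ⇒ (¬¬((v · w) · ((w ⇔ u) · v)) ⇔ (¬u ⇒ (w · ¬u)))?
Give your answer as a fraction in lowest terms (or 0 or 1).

v ⇔ u = 1/5 ⇔ 2/5 = 4/5
u · u = 2/5 · 2/5 = 2/5
(v ⇔ u) ⇒ (u · u) = 4/5 ⇒ 2/5 = 3/5
¬((v ⇔ u) ⇒ (u · u)) = ¬3/5 = 2/5
v ⇔ v = 1/5 ⇔ 1/5 = 1
w ⇔ (v ⇔ v) = 3/5 ⇔ 1 = 3/5
¬(w ⇔ (v ⇔ v)) = ¬3/5 = 2/5
¬((v ⇔ u) ⇒ (u · u)) ⇒ ¬(w ⇔ (v ⇔ v)) = 2/5 ⇒ 2/5 = 1
v ⇔ u = 1/5 ⇔ 2/5 = 4/5
¬(v ⇔ u) = ¬4/5 = 1/5
u ⇔ v = 2/5 ⇔ 1/5 = 4/5
w ⇒ (u ⇔ v) = 3/5 ⇒ 4/5 = 1
¬(v ⇔ u) ⇒ (w ⇒ (u ⇔ v)) = 1/5 ⇒ 1 = 1
v ⇔ u = 1/5 ⇔ 2/5 = 4/5
v ⇒ v = 1/5 ⇒ 1/5 = 1
(v ⇔ u) ⇔ (v ⇒ v) = 4/5 ⇔ 1 = 4/5
(¬(v ⇔ u) ⇒ (w ⇒ (u ⇔ v))) ⇔ ((v ⇔ u) ⇔ (v ⇒ v)) = 1 ⇔ 4/5 = 4/5
(¬((v ⇔ u) ⇒ (u · u)) ⇒ ¬(w ⇔ (v ⇔ v))) ⇔ ((¬(v ⇔ u) ⇒ (w ⇒ (u ⇔ v))) ⇔ ((v ⇔ u) ⇔ (v ⇒ v))) = 1 ⇔ 4/5 = 4/5
v · w = 1/5 · 3/5 = 1/5
¬v = ¬1/5 = 4/5
(v · w) ⇔ ¬v = 1/5 ⇔ 4/5 = 2/5
u ⇒ v = 2/5 ⇒ 1/5 = 4/5
v ⇔ v = 1/5 ⇔ 1/5 = 1
(u ⇒ v) ⇒ (v ⇔ v) = 4/5 ⇒ 1 = 1
((v · w) ⇔ ¬v) · ((u ⇒ v) ⇒ (v ⇔ v)) = 2/5 · 1 = 2/5
((¬((v ⇔ u) ⇒ (u · u)) ⇒ ¬(w ⇔ (v ⇔ v))) ⇔ ((¬(v ⇔ u) ⇒ (w ⇒ (u ⇔ v))) ⇔ ((v ⇔ u) ⇔ (v ⇒ v)))) ⇔ (((v · w) ⇔ ¬v) · ((u ⇒ v) ⇒ (v ⇔ v))) = 4/5 ⇔ 2/5 = 3/5
v · w = 1/5 · 3/5 = 1/5
w ⇔ u = 3/5 ⇔ 2/5 = 4/5
(w ⇔ u) · v = 4/5 · 1/5 = 1/5
(v · w) · ((w ⇔ u) · v) = 1/5 · 1/5 = 1/5
¬((v · w) · ((w ⇔ u) · v)) = ¬1/5 = 4/5
¬¬((v · w) · ((w ⇔ u) · v)) = ¬4/5 = 1/5
¬u = ¬2/5 = 3/5
¬u = ¬2/5 = 3/5
w · ¬u = 3/5 · 3/5 = 3/5
¬u ⇒ (w · ¬u) = 3/5 ⇒ 3/5 = 1
¬¬((v · w) · ((w ⇔ u) · v)) ⇔ (¬u ⇒ (w · ¬u)) = 1/5 ⇔ 1 = 1/5
(((¬((v ⇔ u) ⇒ (u · u)) ⇒ ¬(w ⇔ (v ⇔ v))) ⇔ ((¬(v ⇔ u) ⇒ (w ⇒ (u ⇔ v))) ⇔ ((v ⇔ u) ⇔ (v ⇒ v)))) ⇔ (((v · w) ⇔ ¬v) · ((u ⇒ v) ⇒ (v ⇔ v)))) ⇒ (¬¬((v · w) · ((w ⇔ u) · v)) ⇔ (¬u ⇒ (w · ¬u))) = 3/5 ⇒ 1/5 = 3/5

3/5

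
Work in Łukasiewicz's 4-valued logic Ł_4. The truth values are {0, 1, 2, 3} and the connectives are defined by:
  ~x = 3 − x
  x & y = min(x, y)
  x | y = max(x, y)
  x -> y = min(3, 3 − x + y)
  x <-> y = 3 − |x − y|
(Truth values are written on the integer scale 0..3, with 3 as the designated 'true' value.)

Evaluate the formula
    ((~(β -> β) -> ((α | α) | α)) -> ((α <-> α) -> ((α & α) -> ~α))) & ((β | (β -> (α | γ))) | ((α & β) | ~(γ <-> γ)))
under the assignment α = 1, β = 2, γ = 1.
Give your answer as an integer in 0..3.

2

β -> β = 2 -> 2 = 3
~(β -> β) = ~3 = 0
α | α = 1 | 1 = 1
(α | α) | α = 1 | 1 = 1
~(β -> β) -> ((α | α) | α) = 0 -> 1 = 3
α <-> α = 1 <-> 1 = 3
α & α = 1 & 1 = 1
~α = ~1 = 2
(α & α) -> ~α = 1 -> 2 = 3
(α <-> α) -> ((α & α) -> ~α) = 3 -> 3 = 3
(~(β -> β) -> ((α | α) | α)) -> ((α <-> α) -> ((α & α) -> ~α)) = 3 -> 3 = 3
α | γ = 1 | 1 = 1
β -> (α | γ) = 2 -> 1 = 2
β | (β -> (α | γ)) = 2 | 2 = 2
α & β = 1 & 2 = 1
γ <-> γ = 1 <-> 1 = 3
~(γ <-> γ) = ~3 = 0
(α & β) | ~(γ <-> γ) = 1 | 0 = 1
(β | (β -> (α | γ))) | ((α & β) | ~(γ <-> γ)) = 2 | 1 = 2
((~(β -> β) -> ((α | α) | α)) -> ((α <-> α) -> ((α & α) -> ~α))) & ((β | (β -> (α | γ))) | ((α & β) | ~(γ <-> γ))) = 3 & 2 = 2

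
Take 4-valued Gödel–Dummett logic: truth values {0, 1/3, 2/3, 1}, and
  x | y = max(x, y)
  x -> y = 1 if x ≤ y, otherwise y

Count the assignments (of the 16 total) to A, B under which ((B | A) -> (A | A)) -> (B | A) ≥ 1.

10

A = 0, B = 0 ↦ 0  <
A = 0, B = 1/3 ↦ 1  ≥
A = 0, B = 2/3 ↦ 1  ≥
A = 0, B = 1 ↦ 1  ≥
A = 1/3, B = 0 ↦ 1/3  <
A = 1/3, B = 1/3 ↦ 1/3  <
A = 1/3, B = 2/3 ↦ 1  ≥
A = 1/3, B = 1 ↦ 1  ≥
A = 2/3, B = 0 ↦ 2/3  <
A = 2/3, B = 1/3 ↦ 2/3  <
A = 2/3, B = 2/3 ↦ 2/3  <
A = 2/3, B = 1 ↦ 1  ≥
A = 1, B = 0 ↦ 1  ≥
A = 1, B = 1/3 ↦ 1  ≥
A = 1, B = 2/3 ↦ 1  ≥
A = 1, B = 1 ↦ 1  ≥
So 10 of the 16 assignments meet the threshold.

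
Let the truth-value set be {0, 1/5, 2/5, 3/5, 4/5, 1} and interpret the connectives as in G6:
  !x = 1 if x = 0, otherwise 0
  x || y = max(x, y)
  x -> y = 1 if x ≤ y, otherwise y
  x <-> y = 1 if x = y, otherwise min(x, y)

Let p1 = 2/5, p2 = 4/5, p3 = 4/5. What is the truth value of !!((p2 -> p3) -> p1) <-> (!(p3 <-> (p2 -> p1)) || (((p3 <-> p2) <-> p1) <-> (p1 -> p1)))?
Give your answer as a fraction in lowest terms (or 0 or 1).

p2 -> p3 = 4/5 -> 4/5 = 1
(p2 -> p3) -> p1 = 1 -> 2/5 = 2/5
!((p2 -> p3) -> p1) = !2/5 = 0
!!((p2 -> p3) -> p1) = !0 = 1
p2 -> p1 = 4/5 -> 2/5 = 2/5
p3 <-> (p2 -> p1) = 4/5 <-> 2/5 = 2/5
!(p3 <-> (p2 -> p1)) = !2/5 = 0
p3 <-> p2 = 4/5 <-> 4/5 = 1
(p3 <-> p2) <-> p1 = 1 <-> 2/5 = 2/5
p1 -> p1 = 2/5 -> 2/5 = 1
((p3 <-> p2) <-> p1) <-> (p1 -> p1) = 2/5 <-> 1 = 2/5
!(p3 <-> (p2 -> p1)) || (((p3 <-> p2) <-> p1) <-> (p1 -> p1)) = 0 || 2/5 = 2/5
!!((p2 -> p3) -> p1) <-> (!(p3 <-> (p2 -> p1)) || (((p3 <-> p2) <-> p1) <-> (p1 -> p1))) = 1 <-> 2/5 = 2/5

2/5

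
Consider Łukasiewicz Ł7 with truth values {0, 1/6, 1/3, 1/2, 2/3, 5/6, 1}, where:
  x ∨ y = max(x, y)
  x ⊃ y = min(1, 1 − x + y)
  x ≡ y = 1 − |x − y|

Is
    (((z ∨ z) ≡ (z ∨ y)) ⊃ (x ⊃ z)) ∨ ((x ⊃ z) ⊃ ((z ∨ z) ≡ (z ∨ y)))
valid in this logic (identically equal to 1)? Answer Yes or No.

At x = 5/6, y = 0, z = 1, for instance:
z ∨ z = 1 ∨ 1 = 1
z ∨ y = 1 ∨ 0 = 1
(z ∨ z) ≡ (z ∨ y) = 1 ≡ 1 = 1
x ⊃ z = 5/6 ⊃ 1 = 1
((z ∨ z) ≡ (z ∨ y)) ⊃ (x ⊃ z) = 1 ⊃ 1 = 1
(x ⊃ z) ⊃ ((z ∨ z) ≡ (z ∨ y)) = 1 ⊃ 1 = 1
(((z ∨ z) ≡ (z ∨ y)) ⊃ (x ⊃ z)) ∨ ((x ⊃ z) ⊃ ((z ∨ z) ≡ (z ∨ y))) = 1 ∨ 1 = 1
and checking the remaining 342 assignments likewise gives ≥ 1 in every case.

Yes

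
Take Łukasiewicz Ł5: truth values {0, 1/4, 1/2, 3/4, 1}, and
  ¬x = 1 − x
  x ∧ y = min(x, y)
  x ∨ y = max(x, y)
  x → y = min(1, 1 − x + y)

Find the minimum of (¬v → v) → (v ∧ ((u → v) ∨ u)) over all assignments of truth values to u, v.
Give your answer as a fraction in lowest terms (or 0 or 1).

Take u = 0, v = 1/2:
¬v = ¬1/2 = 1/2
¬v → v = 1/2 → 1/2 = 1
u → v = 0 → 1/2 = 1
(u → v) ∨ u = 1 ∨ 0 = 1
v ∧ ((u → v) ∨ u) = 1/2 ∧ 1 = 1/2
(¬v → v) → (v ∧ ((u → v) ∨ u)) = 1 → 1/2 = 1/2
No assignment yields a value below 1/2, so this is the minimum.

1/2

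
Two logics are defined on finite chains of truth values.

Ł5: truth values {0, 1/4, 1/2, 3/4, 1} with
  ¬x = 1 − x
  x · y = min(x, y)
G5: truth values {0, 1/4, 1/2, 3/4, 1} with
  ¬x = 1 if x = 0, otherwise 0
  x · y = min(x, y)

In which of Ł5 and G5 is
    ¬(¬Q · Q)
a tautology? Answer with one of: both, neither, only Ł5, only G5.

In Ł5: at Q = 1/4 the value is 3/4 — not a tautology.
In G5: every assignment gives 1 — tautology.

only G5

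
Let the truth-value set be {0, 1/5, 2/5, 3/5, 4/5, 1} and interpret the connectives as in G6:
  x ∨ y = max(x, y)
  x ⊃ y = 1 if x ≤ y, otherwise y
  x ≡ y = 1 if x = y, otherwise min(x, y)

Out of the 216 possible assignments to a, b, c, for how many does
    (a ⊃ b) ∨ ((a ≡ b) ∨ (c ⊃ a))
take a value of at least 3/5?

206

value 1: 196 assignments (counts)
value 4/5: 4 assignments (counts)
value 3/5: 6 assignments (counts)
value 2/5: 6 assignments
value 1/5: 4 assignments
So 206 of the 216 assignments meet the threshold.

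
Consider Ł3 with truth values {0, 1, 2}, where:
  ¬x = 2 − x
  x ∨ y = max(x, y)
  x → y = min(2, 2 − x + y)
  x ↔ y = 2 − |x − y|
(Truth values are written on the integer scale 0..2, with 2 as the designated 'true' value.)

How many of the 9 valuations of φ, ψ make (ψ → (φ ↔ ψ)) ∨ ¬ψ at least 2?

φ = 0, ψ = 0 ↦ 2  ≥
φ = 0, ψ = 1 ↦ 2  ≥
φ = 0, ψ = 2 ↦ 0  <
φ = 1, ψ = 0 ↦ 2  ≥
φ = 1, ψ = 1 ↦ 2  ≥
φ = 1, ψ = 2 ↦ 1  <
φ = 2, ψ = 0 ↦ 2  ≥
φ = 2, ψ = 1 ↦ 2  ≥
φ = 2, ψ = 2 ↦ 2  ≥
So 7 of the 9 assignments meet the threshold.

7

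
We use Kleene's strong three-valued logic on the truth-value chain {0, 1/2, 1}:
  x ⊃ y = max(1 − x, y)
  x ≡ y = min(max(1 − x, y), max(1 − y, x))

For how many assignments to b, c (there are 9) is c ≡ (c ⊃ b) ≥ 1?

1

b = 0, c = 0 ↦ 0  <
b = 0, c = 1/2 ↦ 1/2  <
b = 0, c = 1 ↦ 0  <
b = 1/2, c = 0 ↦ 0  <
b = 1/2, c = 1/2 ↦ 1/2  <
b = 1/2, c = 1 ↦ 1/2  <
b = 1, c = 0 ↦ 0  <
b = 1, c = 1/2 ↦ 1/2  <
b = 1, c = 1 ↦ 1  ≥
So 1 of the 9 assignments meets the threshold.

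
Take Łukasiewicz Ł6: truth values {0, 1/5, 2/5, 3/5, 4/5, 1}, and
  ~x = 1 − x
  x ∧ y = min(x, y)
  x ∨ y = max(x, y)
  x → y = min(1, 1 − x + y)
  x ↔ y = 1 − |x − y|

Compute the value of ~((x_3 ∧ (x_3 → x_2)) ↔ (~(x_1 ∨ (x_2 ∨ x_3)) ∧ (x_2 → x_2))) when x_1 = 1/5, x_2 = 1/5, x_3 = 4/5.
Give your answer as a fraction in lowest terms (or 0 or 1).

x_3 → x_2 = 4/5 → 1/5 = 2/5
x_3 ∧ (x_3 → x_2) = 4/5 ∧ 2/5 = 2/5
x_2 ∨ x_3 = 1/5 ∨ 4/5 = 4/5
x_1 ∨ (x_2 ∨ x_3) = 1/5 ∨ 4/5 = 4/5
~(x_1 ∨ (x_2 ∨ x_3)) = ~4/5 = 1/5
x_2 → x_2 = 1/5 → 1/5 = 1
~(x_1 ∨ (x_2 ∨ x_3)) ∧ (x_2 → x_2) = 1/5 ∧ 1 = 1/5
(x_3 ∧ (x_3 → x_2)) ↔ (~(x_1 ∨ (x_2 ∨ x_3)) ∧ (x_2 → x_2)) = 2/5 ↔ 1/5 = 4/5
~((x_3 ∧ (x_3 → x_2)) ↔ (~(x_1 ∨ (x_2 ∨ x_3)) ∧ (x_2 → x_2))) = ~4/5 = 1/5

1/5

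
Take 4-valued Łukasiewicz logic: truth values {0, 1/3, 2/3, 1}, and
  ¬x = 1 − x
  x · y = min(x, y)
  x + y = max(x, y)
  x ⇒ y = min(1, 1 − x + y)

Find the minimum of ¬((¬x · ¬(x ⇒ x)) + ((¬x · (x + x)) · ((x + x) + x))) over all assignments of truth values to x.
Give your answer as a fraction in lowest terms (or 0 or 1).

2/3

Take x = 1/3:
¬x = ¬1/3 = 2/3
x ⇒ x = 1/3 ⇒ 1/3 = 1
¬(x ⇒ x) = ¬1 = 0
¬x · ¬(x ⇒ x) = 2/3 · 0 = 0
¬x = ¬1/3 = 2/3
x + x = 1/3 + 1/3 = 1/3
¬x · (x + x) = 2/3 · 1/3 = 1/3
x + x = 1/3 + 1/3 = 1/3
(x + x) + x = 1/3 + 1/3 = 1/3
(¬x · (x + x)) · ((x + x) + x) = 1/3 · 1/3 = 1/3
(¬x · ¬(x ⇒ x)) + ((¬x · (x + x)) · ((x + x) + x)) = 0 + 1/3 = 1/3
¬((¬x · ¬(x ⇒ x)) + ((¬x · (x + x)) · ((x + x) + x))) = ¬1/3 = 2/3
No assignment yields a value below 2/3, so this is the minimum.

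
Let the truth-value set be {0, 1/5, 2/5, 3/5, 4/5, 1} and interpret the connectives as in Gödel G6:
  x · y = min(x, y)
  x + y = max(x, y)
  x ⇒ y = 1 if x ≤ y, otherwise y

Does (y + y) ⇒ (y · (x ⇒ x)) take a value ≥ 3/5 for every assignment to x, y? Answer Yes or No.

Yes

At x = 3/5, y = 0, for instance:
y + y = 0 + 0 = 0
x ⇒ x = 3/5 ⇒ 3/5 = 1
y · (x ⇒ x) = 0 · 1 = 0
(y + y) ⇒ (y · (x ⇒ x)) = 0 ⇒ 0 = 1
and checking the remaining 35 assignments likewise gives ≥ 3/5 in every case.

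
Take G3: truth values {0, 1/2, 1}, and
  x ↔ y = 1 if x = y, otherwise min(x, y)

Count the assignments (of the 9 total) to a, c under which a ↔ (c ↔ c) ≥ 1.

3

a = 0, c = 0 ↦ 0  <
a = 0, c = 1/2 ↦ 0  <
a = 0, c = 1 ↦ 0  <
a = 1/2, c = 0 ↦ 1/2  <
a = 1/2, c = 1/2 ↦ 1/2  <
a = 1/2, c = 1 ↦ 1/2  <
a = 1, c = 0 ↦ 1  ≥
a = 1, c = 1/2 ↦ 1  ≥
a = 1, c = 1 ↦ 1  ≥
So 3 of the 9 assignments meet the threshold.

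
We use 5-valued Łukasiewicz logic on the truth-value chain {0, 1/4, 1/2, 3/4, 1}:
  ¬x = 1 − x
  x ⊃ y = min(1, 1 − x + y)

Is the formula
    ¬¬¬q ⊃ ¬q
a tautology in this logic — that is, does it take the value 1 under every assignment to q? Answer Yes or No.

q = 0 ↦ 1
q = 1/4 ↦ 1
q = 1/2 ↦ 1
q = 3/4 ↦ 1
q = 1 ↦ 1
Every assignment gives a value ≥ 1.

Yes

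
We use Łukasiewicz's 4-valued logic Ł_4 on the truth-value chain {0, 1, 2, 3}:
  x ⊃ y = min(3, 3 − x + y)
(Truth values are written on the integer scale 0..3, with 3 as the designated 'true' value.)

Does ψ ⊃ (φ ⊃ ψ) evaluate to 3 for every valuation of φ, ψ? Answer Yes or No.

φ = 0, ψ = 0 ↦ 3
φ = 0, ψ = 1 ↦ 3
φ = 0, ψ = 2 ↦ 3
φ = 0, ψ = 3 ↦ 3
φ = 1, ψ = 0 ↦ 3
φ = 1, ψ = 1 ↦ 3
φ = 1, ψ = 2 ↦ 3
φ = 1, ψ = 3 ↦ 3
φ = 2, ψ = 0 ↦ 3
φ = 2, ψ = 1 ↦ 3
φ = 2, ψ = 2 ↦ 3
φ = 2, ψ = 3 ↦ 3
φ = 3, ψ = 0 ↦ 3
φ = 3, ψ = 1 ↦ 3
φ = 3, ψ = 2 ↦ 3
φ = 3, ψ = 3 ↦ 3
Every assignment gives a value ≥ 3.

Yes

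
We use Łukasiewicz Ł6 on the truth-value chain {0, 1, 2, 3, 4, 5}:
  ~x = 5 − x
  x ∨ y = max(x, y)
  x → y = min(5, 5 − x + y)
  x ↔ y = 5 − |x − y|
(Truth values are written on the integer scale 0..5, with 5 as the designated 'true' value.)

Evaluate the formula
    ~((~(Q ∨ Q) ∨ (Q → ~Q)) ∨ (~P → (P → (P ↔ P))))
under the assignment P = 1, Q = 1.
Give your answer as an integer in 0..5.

0

Q ∨ Q = 1 ∨ 1 = 1
~(Q ∨ Q) = ~1 = 4
~Q = ~1 = 4
Q → ~Q = 1 → 4 = 5
~(Q ∨ Q) ∨ (Q → ~Q) = 4 ∨ 5 = 5
~P = ~1 = 4
P ↔ P = 1 ↔ 1 = 5
P → (P ↔ P) = 1 → 5 = 5
~P → (P → (P ↔ P)) = 4 → 5 = 5
(~(Q ∨ Q) ∨ (Q → ~Q)) ∨ (~P → (P → (P ↔ P))) = 5 ∨ 5 = 5
~((~(Q ∨ Q) ∨ (Q → ~Q)) ∨ (~P → (P → (P ↔ P)))) = ~5 = 0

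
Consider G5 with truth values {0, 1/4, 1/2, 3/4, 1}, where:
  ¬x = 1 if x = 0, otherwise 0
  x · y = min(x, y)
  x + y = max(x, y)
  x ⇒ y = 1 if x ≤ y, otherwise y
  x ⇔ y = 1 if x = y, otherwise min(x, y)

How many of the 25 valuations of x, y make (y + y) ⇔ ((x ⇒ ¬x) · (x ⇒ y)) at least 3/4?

value 1: 5 assignments (counts)
value 3/4: 1 assignment (counts)
value 1/2: 1 assignment
value 1/4: 1 assignment
value 0: 17 assignments
So 6 of the 25 assignments meet the threshold.

6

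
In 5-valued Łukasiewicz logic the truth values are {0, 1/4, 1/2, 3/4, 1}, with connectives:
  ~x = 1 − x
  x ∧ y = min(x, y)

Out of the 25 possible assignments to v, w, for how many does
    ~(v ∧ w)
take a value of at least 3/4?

value 1: 9 assignments (counts)
value 3/4: 7 assignments (counts)
value 1/2: 5 assignments
value 1/4: 3 assignments
value 0: 1 assignment
So 16 of the 25 assignments meet the threshold.

16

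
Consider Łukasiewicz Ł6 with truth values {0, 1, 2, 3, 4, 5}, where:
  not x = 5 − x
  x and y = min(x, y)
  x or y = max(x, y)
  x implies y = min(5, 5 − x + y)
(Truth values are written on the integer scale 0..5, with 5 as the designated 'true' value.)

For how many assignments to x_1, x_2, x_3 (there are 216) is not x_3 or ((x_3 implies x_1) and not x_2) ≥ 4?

value 5: 51 assignments (counts)
value 4: 49 assignments (counts)
value 3: 44 assignments
value 2: 36 assignments
value 1: 25 assignments
value 0: 11 assignments
So 100 of the 216 assignments meet the threshold.

100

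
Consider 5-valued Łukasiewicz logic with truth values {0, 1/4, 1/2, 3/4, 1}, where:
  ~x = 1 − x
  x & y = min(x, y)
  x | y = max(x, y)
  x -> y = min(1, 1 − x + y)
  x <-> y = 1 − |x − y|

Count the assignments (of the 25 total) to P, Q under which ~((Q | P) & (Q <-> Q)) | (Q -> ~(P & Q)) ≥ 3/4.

value 1: 18 assignments (counts)
value 3/4: 2 assignments (counts)
value 1/2: 3 assignments
value 1/4: 1 assignment
value 0: 1 assignment
So 20 of the 25 assignments meet the threshold.

20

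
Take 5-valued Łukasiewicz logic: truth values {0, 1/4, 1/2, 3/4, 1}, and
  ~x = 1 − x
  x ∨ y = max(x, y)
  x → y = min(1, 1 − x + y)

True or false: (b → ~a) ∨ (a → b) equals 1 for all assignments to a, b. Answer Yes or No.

No

Counterexample: take a = 3/4, b = 1/2.
~a = ~3/4 = 1/4
b → ~a = 1/2 → 1/4 = 3/4
a → b = 3/4 → 1/2 = 3/4
(b → ~a) ∨ (a → b) = 3/4 ∨ 3/4 = 3/4
This gives 3/4 ≠ 1.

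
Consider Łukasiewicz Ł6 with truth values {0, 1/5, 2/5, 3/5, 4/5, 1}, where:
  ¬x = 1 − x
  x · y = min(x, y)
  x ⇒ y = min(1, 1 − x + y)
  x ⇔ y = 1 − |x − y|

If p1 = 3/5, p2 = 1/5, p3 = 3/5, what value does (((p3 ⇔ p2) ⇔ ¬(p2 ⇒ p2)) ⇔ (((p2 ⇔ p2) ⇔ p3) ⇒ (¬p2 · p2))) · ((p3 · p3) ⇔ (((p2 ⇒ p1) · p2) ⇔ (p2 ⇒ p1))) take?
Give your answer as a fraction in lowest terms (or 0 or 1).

3/5

p3 ⇔ p2 = 3/5 ⇔ 1/5 = 3/5
p2 ⇒ p2 = 1/5 ⇒ 1/5 = 1
¬(p2 ⇒ p2) = ¬1 = 0
(p3 ⇔ p2) ⇔ ¬(p2 ⇒ p2) = 3/5 ⇔ 0 = 2/5
p2 ⇔ p2 = 1/5 ⇔ 1/5 = 1
(p2 ⇔ p2) ⇔ p3 = 1 ⇔ 3/5 = 3/5
¬p2 = ¬1/5 = 4/5
¬p2 · p2 = 4/5 · 1/5 = 1/5
((p2 ⇔ p2) ⇔ p3) ⇒ (¬p2 · p2) = 3/5 ⇒ 1/5 = 3/5
((p3 ⇔ p2) ⇔ ¬(p2 ⇒ p2)) ⇔ (((p2 ⇔ p2) ⇔ p3) ⇒ (¬p2 · p2)) = 2/5 ⇔ 3/5 = 4/5
p3 · p3 = 3/5 · 3/5 = 3/5
p2 ⇒ p1 = 1/5 ⇒ 3/5 = 1
(p2 ⇒ p1) · p2 = 1 · 1/5 = 1/5
p2 ⇒ p1 = 1/5 ⇒ 3/5 = 1
((p2 ⇒ p1) · p2) ⇔ (p2 ⇒ p1) = 1/5 ⇔ 1 = 1/5
(p3 · p3) ⇔ (((p2 ⇒ p1) · p2) ⇔ (p2 ⇒ p1)) = 3/5 ⇔ 1/5 = 3/5
(((p3 ⇔ p2) ⇔ ¬(p2 ⇒ p2)) ⇔ (((p2 ⇔ p2) ⇔ p3) ⇒ (¬p2 · p2))) · ((p3 · p3) ⇔ (((p2 ⇒ p1) · p2) ⇔ (p2 ⇒ p1))) = 4/5 · 3/5 = 3/5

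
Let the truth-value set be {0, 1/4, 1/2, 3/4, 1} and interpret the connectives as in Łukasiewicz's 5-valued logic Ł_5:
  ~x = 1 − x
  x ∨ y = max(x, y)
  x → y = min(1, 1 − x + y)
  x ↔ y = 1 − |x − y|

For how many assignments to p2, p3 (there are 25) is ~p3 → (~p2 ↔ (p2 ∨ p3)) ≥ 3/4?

value 1: 15 assignments (counts)
value 3/4: 3 assignments (counts)
value 1/2: 4 assignments
value 1/4: 1 assignment
value 0: 2 assignments
So 18 of the 25 assignments meet the threshold.

18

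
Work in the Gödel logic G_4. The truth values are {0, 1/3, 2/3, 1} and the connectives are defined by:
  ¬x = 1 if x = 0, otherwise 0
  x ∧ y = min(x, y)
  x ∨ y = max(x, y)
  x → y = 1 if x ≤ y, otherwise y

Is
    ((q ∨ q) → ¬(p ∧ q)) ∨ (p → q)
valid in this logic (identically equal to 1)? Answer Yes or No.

Counterexample: take p = 2/3, q = 1/3.
q ∨ q = 1/3 ∨ 1/3 = 1/3
p ∧ q = 2/3 ∧ 1/3 = 1/3
¬(p ∧ q) = ¬1/3 = 0
(q ∨ q) → ¬(p ∧ q) = 1/3 → 0 = 0
p → q = 2/3 → 1/3 = 1/3
((q ∨ q) → ¬(p ∧ q)) ∨ (p → q) = 0 ∨ 1/3 = 1/3
This gives 1/3 ≠ 1.

No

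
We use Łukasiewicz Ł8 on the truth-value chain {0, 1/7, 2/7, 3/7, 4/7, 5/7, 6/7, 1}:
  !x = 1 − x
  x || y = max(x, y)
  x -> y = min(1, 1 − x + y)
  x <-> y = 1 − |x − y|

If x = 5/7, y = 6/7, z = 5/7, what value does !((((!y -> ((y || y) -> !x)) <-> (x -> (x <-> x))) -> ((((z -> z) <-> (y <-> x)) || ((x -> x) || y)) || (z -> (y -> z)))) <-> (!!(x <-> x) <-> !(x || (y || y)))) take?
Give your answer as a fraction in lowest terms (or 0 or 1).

!y = !6/7 = 1/7
y || y = 6/7 || 6/7 = 6/7
!x = !5/7 = 2/7
(y || y) -> !x = 6/7 -> 2/7 = 3/7
!y -> ((y || y) -> !x) = 1/7 -> 3/7 = 1
x <-> x = 5/7 <-> 5/7 = 1
x -> (x <-> x) = 5/7 -> 1 = 1
(!y -> ((y || y) -> !x)) <-> (x -> (x <-> x)) = 1 <-> 1 = 1
z -> z = 5/7 -> 5/7 = 1
y <-> x = 6/7 <-> 5/7 = 6/7
(z -> z) <-> (y <-> x) = 1 <-> 6/7 = 6/7
x -> x = 5/7 -> 5/7 = 1
(x -> x) || y = 1 || 6/7 = 1
((z -> z) <-> (y <-> x)) || ((x -> x) || y) = 6/7 || 1 = 1
y -> z = 6/7 -> 5/7 = 6/7
z -> (y -> z) = 5/7 -> 6/7 = 1
(((z -> z) <-> (y <-> x)) || ((x -> x) || y)) || (z -> (y -> z)) = 1 || 1 = 1
((!y -> ((y || y) -> !x)) <-> (x -> (x <-> x))) -> ((((z -> z) <-> (y <-> x)) || ((x -> x) || y)) || (z -> (y -> z))) = 1 -> 1 = 1
x <-> x = 5/7 <-> 5/7 = 1
!(x <-> x) = !1 = 0
!!(x <-> x) = !0 = 1
y || y = 6/7 || 6/7 = 6/7
x || (y || y) = 5/7 || 6/7 = 6/7
!(x || (y || y)) = !6/7 = 1/7
!!(x <-> x) <-> !(x || (y || y)) = 1 <-> 1/7 = 1/7
(((!y -> ((y || y) -> !x)) <-> (x -> (x <-> x))) -> ((((z -> z) <-> (y <-> x)) || ((x -> x) || y)) || (z -> (y -> z)))) <-> (!!(x <-> x) <-> !(x || (y || y))) = 1 <-> 1/7 = 1/7
!((((!y -> ((y || y) -> !x)) <-> (x -> (x <-> x))) -> ((((z -> z) <-> (y <-> x)) || ((x -> x) || y)) || (z -> (y -> z)))) <-> (!!(x <-> x) <-> !(x || (y || y)))) = !1/7 = 6/7

6/7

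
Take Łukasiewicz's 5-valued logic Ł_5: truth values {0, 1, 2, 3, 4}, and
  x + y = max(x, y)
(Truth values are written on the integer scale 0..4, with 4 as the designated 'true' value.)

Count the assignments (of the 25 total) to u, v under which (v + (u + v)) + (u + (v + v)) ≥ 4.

value 4: 9 assignments (counts)
value 3: 7 assignments
value 2: 5 assignments
value 1: 3 assignments
value 0: 1 assignment
So 9 of the 25 assignments meet the threshold.

9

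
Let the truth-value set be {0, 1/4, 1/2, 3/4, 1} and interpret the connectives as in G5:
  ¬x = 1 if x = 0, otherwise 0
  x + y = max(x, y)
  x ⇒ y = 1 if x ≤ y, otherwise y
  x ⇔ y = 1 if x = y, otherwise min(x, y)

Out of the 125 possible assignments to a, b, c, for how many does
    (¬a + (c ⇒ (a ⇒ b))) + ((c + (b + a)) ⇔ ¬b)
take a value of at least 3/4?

108

value 1: 102 assignments (counts)
value 3/4: 6 assignments (counts)
value 1/2: 7 assignments
value 1/4: 10 assignments
So 108 of the 125 assignments meet the threshold.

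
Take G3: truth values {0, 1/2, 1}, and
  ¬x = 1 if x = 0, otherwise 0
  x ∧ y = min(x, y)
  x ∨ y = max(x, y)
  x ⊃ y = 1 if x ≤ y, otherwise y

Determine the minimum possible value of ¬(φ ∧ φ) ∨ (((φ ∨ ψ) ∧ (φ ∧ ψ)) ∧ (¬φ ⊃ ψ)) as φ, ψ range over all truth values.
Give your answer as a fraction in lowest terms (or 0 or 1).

Take φ = 1/2, ψ = 0:
φ ∧ φ = 1/2 ∧ 1/2 = 1/2
¬(φ ∧ φ) = ¬1/2 = 0
φ ∨ ψ = 1/2 ∨ 0 = 1/2
φ ∧ ψ = 1/2 ∧ 0 = 0
(φ ∨ ψ) ∧ (φ ∧ ψ) = 1/2 ∧ 0 = 0
¬φ = ¬1/2 = 0
¬φ ⊃ ψ = 0 ⊃ 0 = 1
((φ ∨ ψ) ∧ (φ ∧ ψ)) ∧ (¬φ ⊃ ψ) = 0 ∧ 1 = 0
¬(φ ∧ φ) ∨ (((φ ∨ ψ) ∧ (φ ∧ ψ)) ∧ (¬φ ⊃ ψ)) = 0 ∨ 0 = 0
No assignment yields a value below 0, so this is the minimum.

0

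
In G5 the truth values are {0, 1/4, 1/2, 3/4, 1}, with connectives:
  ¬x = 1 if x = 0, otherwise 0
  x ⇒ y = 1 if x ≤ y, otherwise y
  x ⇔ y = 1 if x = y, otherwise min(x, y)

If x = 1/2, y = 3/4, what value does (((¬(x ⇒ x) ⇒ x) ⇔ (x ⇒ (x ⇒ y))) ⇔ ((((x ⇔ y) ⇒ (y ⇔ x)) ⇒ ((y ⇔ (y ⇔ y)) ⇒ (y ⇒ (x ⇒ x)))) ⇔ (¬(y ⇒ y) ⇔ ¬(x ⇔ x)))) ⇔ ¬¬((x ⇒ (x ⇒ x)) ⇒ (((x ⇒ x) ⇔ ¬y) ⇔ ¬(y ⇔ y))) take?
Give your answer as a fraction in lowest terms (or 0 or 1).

x ⇒ x = 1/2 ⇒ 1/2 = 1
¬(x ⇒ x) = ¬1 = 0
¬(x ⇒ x) ⇒ x = 0 ⇒ 1/2 = 1
x ⇒ y = 1/2 ⇒ 3/4 = 1
x ⇒ (x ⇒ y) = 1/2 ⇒ 1 = 1
(¬(x ⇒ x) ⇒ x) ⇔ (x ⇒ (x ⇒ y)) = 1 ⇔ 1 = 1
x ⇔ y = 1/2 ⇔ 3/4 = 1/2
y ⇔ x = 3/4 ⇔ 1/2 = 1/2
(x ⇔ y) ⇒ (y ⇔ x) = 1/2 ⇒ 1/2 = 1
y ⇔ y = 3/4 ⇔ 3/4 = 1
y ⇔ (y ⇔ y) = 3/4 ⇔ 1 = 3/4
x ⇒ x = 1/2 ⇒ 1/2 = 1
y ⇒ (x ⇒ x) = 3/4 ⇒ 1 = 1
(y ⇔ (y ⇔ y)) ⇒ (y ⇒ (x ⇒ x)) = 3/4 ⇒ 1 = 1
((x ⇔ y) ⇒ (y ⇔ x)) ⇒ ((y ⇔ (y ⇔ y)) ⇒ (y ⇒ (x ⇒ x))) = 1 ⇒ 1 = 1
y ⇒ y = 3/4 ⇒ 3/4 = 1
¬(y ⇒ y) = ¬1 = 0
x ⇔ x = 1/2 ⇔ 1/2 = 1
¬(x ⇔ x) = ¬1 = 0
¬(y ⇒ y) ⇔ ¬(x ⇔ x) = 0 ⇔ 0 = 1
(((x ⇔ y) ⇒ (y ⇔ x)) ⇒ ((y ⇔ (y ⇔ y)) ⇒ (y ⇒ (x ⇒ x)))) ⇔ (¬(y ⇒ y) ⇔ ¬(x ⇔ x)) = 1 ⇔ 1 = 1
((¬(x ⇒ x) ⇒ x) ⇔ (x ⇒ (x ⇒ y))) ⇔ ((((x ⇔ y) ⇒ (y ⇔ x)) ⇒ ((y ⇔ (y ⇔ y)) ⇒ (y ⇒ (x ⇒ x)))) ⇔ (¬(y ⇒ y) ⇔ ¬(x ⇔ x))) = 1 ⇔ 1 = 1
x ⇒ x = 1/2 ⇒ 1/2 = 1
x ⇒ (x ⇒ x) = 1/2 ⇒ 1 = 1
x ⇒ x = 1/2 ⇒ 1/2 = 1
¬y = ¬3/4 = 0
(x ⇒ x) ⇔ ¬y = 1 ⇔ 0 = 0
y ⇔ y = 3/4 ⇔ 3/4 = 1
¬(y ⇔ y) = ¬1 = 0
((x ⇒ x) ⇔ ¬y) ⇔ ¬(y ⇔ y) = 0 ⇔ 0 = 1
(x ⇒ (x ⇒ x)) ⇒ (((x ⇒ x) ⇔ ¬y) ⇔ ¬(y ⇔ y)) = 1 ⇒ 1 = 1
¬((x ⇒ (x ⇒ x)) ⇒ (((x ⇒ x) ⇔ ¬y) ⇔ ¬(y ⇔ y))) = ¬1 = 0
¬¬((x ⇒ (x ⇒ x)) ⇒ (((x ⇒ x) ⇔ ¬y) ⇔ ¬(y ⇔ y))) = ¬0 = 1
(((¬(x ⇒ x) ⇒ x) ⇔ (x ⇒ (x ⇒ y))) ⇔ ((((x ⇔ y) ⇒ (y ⇔ x)) ⇒ ((y ⇔ (y ⇔ y)) ⇒ (y ⇒ (x ⇒ x)))) ⇔ (¬(y ⇒ y) ⇔ ¬(x ⇔ x)))) ⇔ ¬¬((x ⇒ (x ⇒ x)) ⇒ (((x ⇒ x) ⇔ ¬y) ⇔ ¬(y ⇔ y))) = 1 ⇔ 1 = 1

1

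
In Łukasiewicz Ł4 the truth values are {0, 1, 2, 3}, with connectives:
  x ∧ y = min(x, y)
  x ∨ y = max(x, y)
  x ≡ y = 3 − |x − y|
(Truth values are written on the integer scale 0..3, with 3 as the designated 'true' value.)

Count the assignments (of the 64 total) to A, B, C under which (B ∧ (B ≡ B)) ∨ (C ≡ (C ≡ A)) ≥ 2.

54

value 3: 31 assignments (counts)
value 2: 23 assignments (counts)
value 1: 8 assignments
value 0: 2 assignments
So 54 of the 64 assignments meet the threshold.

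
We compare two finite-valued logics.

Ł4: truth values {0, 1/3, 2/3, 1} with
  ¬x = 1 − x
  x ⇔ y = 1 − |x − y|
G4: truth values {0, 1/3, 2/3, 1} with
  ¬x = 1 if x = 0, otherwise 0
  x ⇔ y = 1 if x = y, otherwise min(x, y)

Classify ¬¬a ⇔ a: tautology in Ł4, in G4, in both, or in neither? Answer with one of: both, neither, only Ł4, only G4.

In Ł4: every assignment gives 1 — tautology.
In G4: at a = 1/3 the value is 1/3 — not a tautology.

only Ł4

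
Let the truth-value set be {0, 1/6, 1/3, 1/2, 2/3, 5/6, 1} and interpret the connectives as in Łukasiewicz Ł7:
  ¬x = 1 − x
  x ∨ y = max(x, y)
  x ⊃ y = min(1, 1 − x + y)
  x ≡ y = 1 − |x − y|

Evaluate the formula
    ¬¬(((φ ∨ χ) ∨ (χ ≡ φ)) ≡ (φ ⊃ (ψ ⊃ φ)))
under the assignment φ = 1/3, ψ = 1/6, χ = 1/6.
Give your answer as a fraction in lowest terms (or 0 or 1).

φ ∨ χ = 1/3 ∨ 1/6 = 1/3
χ ≡ φ = 1/6 ≡ 1/3 = 5/6
(φ ∨ χ) ∨ (χ ≡ φ) = 1/3 ∨ 5/6 = 5/6
ψ ⊃ φ = 1/6 ⊃ 1/3 = 1
φ ⊃ (ψ ⊃ φ) = 1/3 ⊃ 1 = 1
((φ ∨ χ) ∨ (χ ≡ φ)) ≡ (φ ⊃ (ψ ⊃ φ)) = 5/6 ≡ 1 = 5/6
¬(((φ ∨ χ) ∨ (χ ≡ φ)) ≡ (φ ⊃ (ψ ⊃ φ))) = ¬5/6 = 1/6
¬¬(((φ ∨ χ) ∨ (χ ≡ φ)) ≡ (φ ⊃ (ψ ⊃ φ))) = ¬1/6 = 5/6

5/6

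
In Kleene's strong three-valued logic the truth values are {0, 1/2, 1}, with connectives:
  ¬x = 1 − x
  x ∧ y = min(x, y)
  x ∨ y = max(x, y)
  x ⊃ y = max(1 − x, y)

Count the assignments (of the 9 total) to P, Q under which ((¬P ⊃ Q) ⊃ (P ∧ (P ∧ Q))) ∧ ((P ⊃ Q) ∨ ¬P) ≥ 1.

P = 0, Q = 0 ↦ 1  ≥
P = 0, Q = 1/2 ↦ 1/2  <
P = 0, Q = 1 ↦ 0  <
P = 1/2, Q = 0 ↦ 1/2  <
P = 1/2, Q = 1/2 ↦ 1/2  <
P = 1/2, Q = 1 ↦ 1/2  <
P = 1, Q = 0 ↦ 0  <
P = 1, Q = 1/2 ↦ 1/2  <
P = 1, Q = 1 ↦ 1  ≥
So 2 of the 9 assignments meet the threshold.

2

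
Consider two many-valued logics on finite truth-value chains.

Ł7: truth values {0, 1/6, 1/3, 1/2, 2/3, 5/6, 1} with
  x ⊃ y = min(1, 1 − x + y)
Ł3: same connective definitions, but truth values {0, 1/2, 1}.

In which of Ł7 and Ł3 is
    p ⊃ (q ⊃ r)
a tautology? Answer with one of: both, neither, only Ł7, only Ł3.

neither

In Ł7: at p = 1/6, q = 1, r = 0 the value is 5/6 — not a tautology.
In Ł3: at p = 1/2, q = 1, r = 0 the value is 1/2 — not a tautology.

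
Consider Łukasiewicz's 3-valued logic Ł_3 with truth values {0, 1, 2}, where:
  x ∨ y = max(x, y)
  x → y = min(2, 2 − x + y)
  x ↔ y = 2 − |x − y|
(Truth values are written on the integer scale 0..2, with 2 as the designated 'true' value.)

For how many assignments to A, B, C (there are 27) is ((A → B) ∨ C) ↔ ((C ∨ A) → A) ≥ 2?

12

value 2: 12 assignments (counts)
value 1: 11 assignments
value 0: 4 assignments
So 12 of the 27 assignments meet the threshold.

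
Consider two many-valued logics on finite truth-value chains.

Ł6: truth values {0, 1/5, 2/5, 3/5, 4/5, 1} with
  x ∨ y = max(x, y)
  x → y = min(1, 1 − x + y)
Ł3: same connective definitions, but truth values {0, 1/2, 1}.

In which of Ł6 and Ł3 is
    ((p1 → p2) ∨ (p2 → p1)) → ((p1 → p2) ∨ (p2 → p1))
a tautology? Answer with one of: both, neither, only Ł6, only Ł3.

In Ł6: every assignment gives 1 — tautology.
In Ł3: every assignment gives 1 — tautology.

both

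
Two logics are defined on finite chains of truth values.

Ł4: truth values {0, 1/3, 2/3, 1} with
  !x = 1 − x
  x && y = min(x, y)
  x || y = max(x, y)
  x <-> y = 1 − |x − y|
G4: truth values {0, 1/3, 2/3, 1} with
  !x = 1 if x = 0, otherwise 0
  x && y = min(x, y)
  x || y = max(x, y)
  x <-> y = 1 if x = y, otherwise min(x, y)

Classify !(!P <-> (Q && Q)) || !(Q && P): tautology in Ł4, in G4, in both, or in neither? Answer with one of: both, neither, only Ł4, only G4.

In Ł4: at P = 1/3, Q = 1/3 the value is 2/3 — not a tautology.
In G4: every assignment gives 1 — tautology.

only G4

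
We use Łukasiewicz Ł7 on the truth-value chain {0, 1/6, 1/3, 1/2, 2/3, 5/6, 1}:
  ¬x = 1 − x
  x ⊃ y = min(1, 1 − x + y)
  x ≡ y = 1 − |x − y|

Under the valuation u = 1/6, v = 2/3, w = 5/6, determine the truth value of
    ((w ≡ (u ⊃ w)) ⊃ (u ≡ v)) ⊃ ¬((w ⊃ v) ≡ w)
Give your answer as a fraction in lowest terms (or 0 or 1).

1/3

u ⊃ w = 1/6 ⊃ 5/6 = 1
w ≡ (u ⊃ w) = 5/6 ≡ 1 = 5/6
u ≡ v = 1/6 ≡ 2/3 = 1/2
(w ≡ (u ⊃ w)) ⊃ (u ≡ v) = 5/6 ⊃ 1/2 = 2/3
w ⊃ v = 5/6 ⊃ 2/3 = 5/6
(w ⊃ v) ≡ w = 5/6 ≡ 5/6 = 1
¬((w ⊃ v) ≡ w) = ¬1 = 0
((w ≡ (u ⊃ w)) ⊃ (u ≡ v)) ⊃ ¬((w ⊃ v) ≡ w) = 2/3 ⊃ 0 = 1/3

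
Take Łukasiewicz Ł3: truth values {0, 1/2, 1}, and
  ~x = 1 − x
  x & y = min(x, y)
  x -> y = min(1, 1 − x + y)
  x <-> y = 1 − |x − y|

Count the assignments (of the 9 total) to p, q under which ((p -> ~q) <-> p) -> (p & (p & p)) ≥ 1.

8

p = 0, q = 0 ↦ 1  ≥
p = 0, q = 1/2 ↦ 1  ≥
p = 0, q = 1 ↦ 1  ≥
p = 1/2, q = 0 ↦ 1  ≥
p = 1/2, q = 1/2 ↦ 1  ≥
p = 1/2, q = 1 ↦ 1/2  <
p = 1, q = 0 ↦ 1  ≥
p = 1, q = 1/2 ↦ 1  ≥
p = 1, q = 1 ↦ 1  ≥
So 8 of the 9 assignments meet the threshold.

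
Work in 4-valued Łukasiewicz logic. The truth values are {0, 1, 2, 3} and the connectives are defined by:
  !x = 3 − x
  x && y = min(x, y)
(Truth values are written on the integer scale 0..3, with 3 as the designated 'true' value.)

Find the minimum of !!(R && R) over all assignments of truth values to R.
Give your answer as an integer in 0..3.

Take R = 0:
R && R = 0 && 0 = 0
!(R && R) = !0 = 3
!!(R && R) = !3 = 0
No assignment yields a value below 0, so this is the minimum.

0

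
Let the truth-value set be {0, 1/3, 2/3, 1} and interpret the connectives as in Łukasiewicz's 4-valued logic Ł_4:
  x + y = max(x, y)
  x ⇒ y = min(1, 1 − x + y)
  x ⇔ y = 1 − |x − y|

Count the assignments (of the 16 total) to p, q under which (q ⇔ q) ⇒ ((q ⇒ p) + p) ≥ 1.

p = 0, q = 0 ↦ 1  ≥
p = 0, q = 1/3 ↦ 2/3  <
p = 0, q = 2/3 ↦ 1/3  <
p = 0, q = 1 ↦ 0  <
p = 1/3, q = 0 ↦ 1  ≥
p = 1/3, q = 1/3 ↦ 1  ≥
p = 1/3, q = 2/3 ↦ 2/3  <
p = 1/3, q = 1 ↦ 1/3  <
p = 2/3, q = 0 ↦ 1  ≥
p = 2/3, q = 1/3 ↦ 1  ≥
p = 2/3, q = 2/3 ↦ 1  ≥
p = 2/3, q = 1 ↦ 2/3  <
p = 1, q = 0 ↦ 1  ≥
p = 1, q = 1/3 ↦ 1  ≥
p = 1, q = 2/3 ↦ 1  ≥
p = 1, q = 1 ↦ 1  ≥
So 10 of the 16 assignments meet the threshold.

10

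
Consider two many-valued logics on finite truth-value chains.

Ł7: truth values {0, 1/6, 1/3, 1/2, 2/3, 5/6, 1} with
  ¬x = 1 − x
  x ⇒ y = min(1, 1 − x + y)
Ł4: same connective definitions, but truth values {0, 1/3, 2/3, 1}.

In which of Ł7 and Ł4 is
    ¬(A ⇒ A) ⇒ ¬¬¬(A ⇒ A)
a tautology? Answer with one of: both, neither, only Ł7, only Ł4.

In Ł7: every assignment gives 1 — tautology.
In Ł4: every assignment gives 1 — tautology.

both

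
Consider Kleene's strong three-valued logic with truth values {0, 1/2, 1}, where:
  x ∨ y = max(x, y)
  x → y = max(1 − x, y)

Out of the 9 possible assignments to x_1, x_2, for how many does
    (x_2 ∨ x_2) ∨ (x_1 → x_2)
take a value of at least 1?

x_1 = 0, x_2 = 0 ↦ 1  ≥
x_1 = 0, x_2 = 1/2 ↦ 1  ≥
x_1 = 0, x_2 = 1 ↦ 1  ≥
x_1 = 1/2, x_2 = 0 ↦ 1/2  <
x_1 = 1/2, x_2 = 1/2 ↦ 1/2  <
x_1 = 1/2, x_2 = 1 ↦ 1  ≥
x_1 = 1, x_2 = 0 ↦ 0  <
x_1 = 1, x_2 = 1/2 ↦ 1/2  <
x_1 = 1, x_2 = 1 ↦ 1  ≥
So 5 of the 9 assignments meet the threshold.

5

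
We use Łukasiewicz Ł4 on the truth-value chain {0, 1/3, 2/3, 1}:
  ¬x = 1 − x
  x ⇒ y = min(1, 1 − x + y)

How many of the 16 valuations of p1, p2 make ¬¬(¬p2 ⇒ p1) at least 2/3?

p1 = 0, p2 = 0 ↦ 0  <
p1 = 0, p2 = 1/3 ↦ 1/3  <
p1 = 0, p2 = 2/3 ↦ 2/3  ≥
p1 = 0, p2 = 1 ↦ 1  ≥
p1 = 1/3, p2 = 0 ↦ 1/3  <
p1 = 1/3, p2 = 1/3 ↦ 2/3  ≥
p1 = 1/3, p2 = 2/3 ↦ 1  ≥
p1 = 1/3, p2 = 1 ↦ 1  ≥
p1 = 2/3, p2 = 0 ↦ 2/3  ≥
p1 = 2/3, p2 = 1/3 ↦ 1  ≥
p1 = 2/3, p2 = 2/3 ↦ 1  ≥
p1 = 2/3, p2 = 1 ↦ 1  ≥
p1 = 1, p2 = 0 ↦ 1  ≥
p1 = 1, p2 = 1/3 ↦ 1  ≥
p1 = 1, p2 = 2/3 ↦ 1  ≥
p1 = 1, p2 = 1 ↦ 1  ≥
So 13 of the 16 assignments meet the threshold.

13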